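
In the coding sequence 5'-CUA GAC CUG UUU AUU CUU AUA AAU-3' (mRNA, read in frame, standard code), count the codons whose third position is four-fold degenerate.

3

Codon 1 CUA (Leu): third position 4-fold.
Codon 2 GAC (Asp): third position 2-fold.
Codon 3 CUG (Leu): third position 4-fold.
Codon 4 UUU (Phe): third position 2-fold.
Codon 5 AUU (Ile): third position 3-fold.
Codon 6 CUU (Leu): third position 4-fold.
Codon 7 AUA (Ile): third position 3-fold.
Codon 8 AAU (Asn): third position 2-fold.
Four-fold degenerate third positions: 3.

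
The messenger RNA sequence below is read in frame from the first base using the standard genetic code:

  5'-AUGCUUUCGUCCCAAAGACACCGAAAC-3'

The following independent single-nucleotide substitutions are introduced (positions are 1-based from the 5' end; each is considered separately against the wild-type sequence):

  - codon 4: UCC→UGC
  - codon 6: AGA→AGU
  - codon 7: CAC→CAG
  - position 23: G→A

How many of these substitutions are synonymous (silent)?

0

Codon 4: UCC (Ser) → UGC (Cys) — missense.
Codon 6: AGA (Arg) → AGU (Ser) — missense.
Codon 7: CAC (His) → CAG (Gln) — missense.
Codon 8: CGA (Arg) → CAA (Gln) — missense.
Synonymous: 0 of 4.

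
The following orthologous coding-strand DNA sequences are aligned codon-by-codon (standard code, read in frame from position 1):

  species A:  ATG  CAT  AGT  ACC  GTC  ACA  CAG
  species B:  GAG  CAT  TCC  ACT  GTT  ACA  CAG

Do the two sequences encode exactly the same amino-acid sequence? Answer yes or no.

Codon 1: ATG Met / GAG Glu — nonsynonymous.
Codon 2: CAT His / CAT His — identical.
Codon 3: AGT Ser / TCC Ser — synonymous.
Codon 4: ACC Thr / ACT Thr — synonymous.
Codon 5: GTC Val / GTT Val — synonymous.
Codon 6: ACA Thr / ACA Thr — identical.
Codon 7: CAG Gln / CAG Gln — identical.
Nonsynonymous differences: 1 → different protein.

no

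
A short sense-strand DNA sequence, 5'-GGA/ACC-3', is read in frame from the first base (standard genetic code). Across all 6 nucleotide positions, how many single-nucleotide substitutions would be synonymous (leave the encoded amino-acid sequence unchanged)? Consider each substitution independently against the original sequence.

Codon 1 (GGA, Gly): 3 synonymous substitutions.
Codon 2 (ACC, Thr): 3 synonymous substitutions.
Total: 3 + 3 = 6.

6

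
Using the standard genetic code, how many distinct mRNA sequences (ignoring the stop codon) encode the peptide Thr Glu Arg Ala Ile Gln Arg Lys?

Thr: 4 codons.
Glu: 2 codons.
Arg: 6 codons.
Ala: 4 codons.
Ile: 3 codons.
Gln: 2 codons.
Arg: 6 codons.
Lys: 2 codons.
4 × 2 × 6 × 4 × 3 × 2 × 6 × 2 = 13824.

13824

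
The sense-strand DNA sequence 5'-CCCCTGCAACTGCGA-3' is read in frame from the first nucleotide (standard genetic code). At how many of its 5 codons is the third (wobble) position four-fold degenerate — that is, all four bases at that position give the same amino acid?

4

Codon 1 CCC (Pro): third position 4-fold.
Codon 2 CTG (Leu): third position 4-fold.
Codon 3 CAA (Gln): third position 2-fold.
Codon 4 CTG (Leu): third position 4-fold.
Codon 5 CGA (Arg): third position 4-fold.
Four-fold degenerate third positions: 4.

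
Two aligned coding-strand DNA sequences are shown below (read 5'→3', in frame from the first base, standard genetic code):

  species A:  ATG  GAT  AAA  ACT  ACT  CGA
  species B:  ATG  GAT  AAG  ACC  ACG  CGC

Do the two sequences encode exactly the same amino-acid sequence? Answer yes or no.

Codon 1: ATG Met / ATG Met — identical.
Codon 2: GAT Asp / GAT Asp — identical.
Codon 3: AAA Lys / AAG Lys — synonymous.
Codon 4: ACT Thr / ACC Thr — synonymous.
Codon 5: ACT Thr / ACG Thr — synonymous.
Codon 6: CGA Arg / CGC Arg — synonymous.
Nonsynonymous differences: 0 → same protein.

yes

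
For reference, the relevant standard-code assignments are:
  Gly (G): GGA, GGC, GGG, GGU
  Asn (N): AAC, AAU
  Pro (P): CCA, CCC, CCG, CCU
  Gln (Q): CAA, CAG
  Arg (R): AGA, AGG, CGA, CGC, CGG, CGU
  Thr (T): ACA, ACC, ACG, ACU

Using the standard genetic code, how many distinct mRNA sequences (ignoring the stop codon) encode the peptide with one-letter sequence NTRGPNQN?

6144

Asn: 2 codons.
Thr: 4 codons.
Arg: 6 codons.
Gly: 4 codons.
Pro: 4 codons.
Asn: 2 codons.
Gln: 2 codons.
Asn: 2 codons.
2 × 4 × 6 × 4 × 4 × 2 × 2 × 2 = 6144.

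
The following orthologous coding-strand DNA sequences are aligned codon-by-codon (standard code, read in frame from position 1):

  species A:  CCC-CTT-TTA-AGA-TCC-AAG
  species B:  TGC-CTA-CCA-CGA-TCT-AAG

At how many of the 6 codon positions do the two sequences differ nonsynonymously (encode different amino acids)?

2

Codon 1: CCC Pro / TGC Cys — nonsynonymous.
Codon 2: CTT Leu / CTA Leu — synonymous.
Codon 3: TTA Leu / CCA Pro — nonsynonymous.
Codon 4: AGA Arg / CGA Arg — synonymous.
Codon 5: TCC Ser / TCT Ser — synonymous.
Codon 6: AAG Lys / AAG Lys — identical.
Nonsynonymous differences: 2.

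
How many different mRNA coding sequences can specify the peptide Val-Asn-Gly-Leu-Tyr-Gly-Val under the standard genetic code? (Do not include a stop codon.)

6144

Val: 4 codons.
Asn: 2 codons.
Gly: 4 codons.
Leu: 6 codons.
Tyr: 2 codons.
Gly: 4 codons.
Val: 4 codons.
4 × 2 × 4 × 6 × 2 × 4 × 4 = 6144.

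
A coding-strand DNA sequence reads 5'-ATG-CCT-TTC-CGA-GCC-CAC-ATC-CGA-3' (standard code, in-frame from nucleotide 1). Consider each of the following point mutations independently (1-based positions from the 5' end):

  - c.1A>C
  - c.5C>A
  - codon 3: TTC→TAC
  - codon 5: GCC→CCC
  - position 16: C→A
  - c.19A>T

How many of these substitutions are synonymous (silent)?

Codon 1: ATG (Met) → CTG (Leu) — missense.
Codon 2: CCT (Pro) → CAT (His) — missense.
Codon 3: TTC (Phe) → TAC (Tyr) — missense.
Codon 5: GCC (Ala) → CCC (Pro) — missense.
Codon 6: CAC (His) → AAC (Asn) — missense.
Codon 7: ATC (Ile) → TTC (Phe) — missense.
Synonymous: 0 of 6.

0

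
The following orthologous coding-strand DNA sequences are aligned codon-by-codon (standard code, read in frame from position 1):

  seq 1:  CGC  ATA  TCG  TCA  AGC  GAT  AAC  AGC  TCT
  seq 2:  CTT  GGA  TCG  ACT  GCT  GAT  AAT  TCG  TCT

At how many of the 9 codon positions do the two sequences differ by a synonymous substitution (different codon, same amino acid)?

2

Codon 1: CGC Arg / CTT Leu — nonsynonymous.
Codon 2: ATA Ile / GGA Gly — nonsynonymous.
Codon 3: TCG Ser / TCG Ser — identical.
Codon 4: TCA Ser / ACT Thr — nonsynonymous.
Codon 5: AGC Ser / GCT Ala — nonsynonymous.
Codon 6: GAT Asp / GAT Asp — identical.
Codon 7: AAC Asn / AAT Asn — synonymous.
Codon 8: AGC Ser / TCG Ser — synonymous.
Codon 9: TCT Ser / TCT Ser — identical.
Synonymous differences: 2.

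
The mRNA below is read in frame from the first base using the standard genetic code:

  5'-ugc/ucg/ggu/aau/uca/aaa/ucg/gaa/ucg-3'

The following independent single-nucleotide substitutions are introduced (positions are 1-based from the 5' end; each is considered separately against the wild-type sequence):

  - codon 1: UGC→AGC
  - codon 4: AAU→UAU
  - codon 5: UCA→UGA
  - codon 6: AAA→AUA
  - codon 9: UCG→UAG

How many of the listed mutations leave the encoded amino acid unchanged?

0

Codon 1: UGC (Cys) → AGC (Ser) — missense.
Codon 4: AAU (Asn) → UAU (Tyr) — missense.
Codon 5: UCA (Ser) → UGA (Stop) — nonsense.
Codon 6: AAA (Lys) → AUA (Ile) — missense.
Codon 9: UCG (Ser) → UAG (Stop) — nonsense.
Synonymous: 0 of 5.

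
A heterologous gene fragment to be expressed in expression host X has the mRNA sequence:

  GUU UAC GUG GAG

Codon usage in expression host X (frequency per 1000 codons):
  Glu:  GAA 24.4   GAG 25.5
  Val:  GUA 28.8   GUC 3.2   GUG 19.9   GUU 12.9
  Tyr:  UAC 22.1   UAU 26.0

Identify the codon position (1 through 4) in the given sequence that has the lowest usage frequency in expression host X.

1

Codon 1 GUU (Val): 12.9 per 1000.
Codon 2 UAC (Tyr): 22.1 per 1000.
Codon 3 GUG (Val): 19.9 per 1000.
Codon 4 GAG (Glu): 25.5 per 1000.
Lowest frequency is 12.9 at codon 1.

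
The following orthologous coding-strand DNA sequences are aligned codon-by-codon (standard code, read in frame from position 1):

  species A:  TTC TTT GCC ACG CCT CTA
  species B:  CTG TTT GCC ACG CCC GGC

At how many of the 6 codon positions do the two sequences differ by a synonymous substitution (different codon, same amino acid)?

1

Codon 1: TTC Phe / CTG Leu — nonsynonymous.
Codon 2: TTT Phe / TTT Phe — identical.
Codon 3: GCC Ala / GCC Ala — identical.
Codon 4: ACG Thr / ACG Thr — identical.
Codon 5: CCT Pro / CCC Pro — synonymous.
Codon 6: CTA Leu / GGC Gly — nonsynonymous.
Synonymous differences: 1.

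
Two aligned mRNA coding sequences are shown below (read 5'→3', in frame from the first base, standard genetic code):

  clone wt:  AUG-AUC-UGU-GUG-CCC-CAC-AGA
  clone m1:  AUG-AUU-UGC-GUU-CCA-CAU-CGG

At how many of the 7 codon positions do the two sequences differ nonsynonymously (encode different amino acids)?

0

Codon 1: AUG Met / AUG Met — identical.
Codon 2: AUC Ile / AUU Ile — synonymous.
Codon 3: UGU Cys / UGC Cys — synonymous.
Codon 4: GUG Val / GUU Val — synonymous.
Codon 5: CCC Pro / CCA Pro — synonymous.
Codon 6: CAC His / CAU His — synonymous.
Codon 7: AGA Arg / CGG Arg — synonymous.
Nonsynonymous differences: 0.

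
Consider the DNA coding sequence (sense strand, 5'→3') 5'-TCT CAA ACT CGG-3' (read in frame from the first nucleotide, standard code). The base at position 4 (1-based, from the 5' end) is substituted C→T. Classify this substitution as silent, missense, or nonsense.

Position 4 falls in codon 2: CAA → Gln.
After the substitution the codon is TAA → Stop.
The new codon is a stop codon, so this is a nonsense mutation.

nonsense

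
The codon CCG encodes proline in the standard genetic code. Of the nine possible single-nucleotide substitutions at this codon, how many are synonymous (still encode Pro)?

3

Position 1: none → 0 synonymous.
Position 2: none → 0 synonymous.
Position 3: CCT, CCC, CCA → 3 synonymous.
Total: 0 + 0 + 3 = 3.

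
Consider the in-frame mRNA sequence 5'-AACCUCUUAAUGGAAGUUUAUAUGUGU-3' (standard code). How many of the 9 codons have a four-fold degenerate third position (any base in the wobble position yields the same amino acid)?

Codon 1 AAC (Asn): third position 2-fold.
Codon 2 CUC (Leu): third position 4-fold.
Codon 3 UUA (Leu): third position 2-fold.
Codon 4 AUG (Met): third position 1-fold.
Codon 5 GAA (Glu): third position 2-fold.
Codon 6 GUU (Val): third position 4-fold.
Codon 7 UAU (Tyr): third position 2-fold.
Codon 8 AUG (Met): third position 1-fold.
Codon 9 UGU (Cys): third position 2-fold.
Four-fold degenerate third positions: 2.

2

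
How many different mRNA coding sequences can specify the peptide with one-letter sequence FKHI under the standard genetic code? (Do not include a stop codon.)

24

Phe: 2 codons.
Lys: 2 codons.
His: 2 codons.
Ile: 3 codons.
2 × 2 × 2 × 3 = 24.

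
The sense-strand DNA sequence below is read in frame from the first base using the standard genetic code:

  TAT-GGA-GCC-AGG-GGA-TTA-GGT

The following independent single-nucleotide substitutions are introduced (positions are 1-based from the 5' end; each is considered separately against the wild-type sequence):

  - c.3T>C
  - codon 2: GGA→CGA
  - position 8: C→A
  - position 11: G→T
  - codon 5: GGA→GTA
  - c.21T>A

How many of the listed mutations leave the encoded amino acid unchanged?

Codon 1: TAT (Tyr) → TAC (Tyr) — synonymous.
Codon 2: GGA (Gly) → CGA (Arg) — missense.
Codon 3: GCC (Ala) → GAC (Asp) — missense.
Codon 4: AGG (Arg) → ATG (Met) — missense.
Codon 5: GGA (Gly) → GTA (Val) — missense.
Codon 7: GGT (Gly) → GGA (Gly) — synonymous.
Synonymous: 2 of 6.

2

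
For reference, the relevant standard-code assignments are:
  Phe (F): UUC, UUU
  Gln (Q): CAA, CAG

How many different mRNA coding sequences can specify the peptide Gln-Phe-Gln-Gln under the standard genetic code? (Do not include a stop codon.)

16

Gln: 2 codons.
Phe: 2 codons.
Gln: 2 codons.
Gln: 2 codons.
2 × 2 × 2 × 2 = 16.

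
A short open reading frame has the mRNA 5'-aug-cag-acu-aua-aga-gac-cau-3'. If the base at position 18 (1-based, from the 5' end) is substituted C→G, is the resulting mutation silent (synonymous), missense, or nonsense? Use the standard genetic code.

missense

Position 18 falls in codon 6: GAC → Asp.
After the substitution the codon is GAG → Glu.
Asp ≠ Glu, so this is a missense mutation.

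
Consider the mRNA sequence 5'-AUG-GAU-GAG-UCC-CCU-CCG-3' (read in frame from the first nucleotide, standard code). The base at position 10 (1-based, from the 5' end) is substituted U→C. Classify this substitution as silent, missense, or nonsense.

missense

Position 10 falls in codon 4: UCC → Ser.
After the substitution the codon is CCC → Pro.
Ser ≠ Pro, so this is a missense mutation.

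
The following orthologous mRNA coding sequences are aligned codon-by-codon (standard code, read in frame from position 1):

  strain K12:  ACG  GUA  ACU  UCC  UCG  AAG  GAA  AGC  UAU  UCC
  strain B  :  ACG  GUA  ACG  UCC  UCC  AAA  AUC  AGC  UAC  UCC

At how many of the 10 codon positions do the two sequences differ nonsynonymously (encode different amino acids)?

1

Codon 1: ACG Thr / ACG Thr — identical.
Codon 2: GUA Val / GUA Val — identical.
Codon 3: ACU Thr / ACG Thr — synonymous.
Codon 4: UCC Ser / UCC Ser — identical.
Codon 5: UCG Ser / UCC Ser — synonymous.
Codon 6: AAG Lys / AAA Lys — synonymous.
Codon 7: GAA Glu / AUC Ile — nonsynonymous.
Codon 8: AGC Ser / AGC Ser — identical.
Codon 9: UAU Tyr / UAC Tyr — synonymous.
Codon 10: UCC Ser / UCC Ser — identical.
Nonsynonymous differences: 1.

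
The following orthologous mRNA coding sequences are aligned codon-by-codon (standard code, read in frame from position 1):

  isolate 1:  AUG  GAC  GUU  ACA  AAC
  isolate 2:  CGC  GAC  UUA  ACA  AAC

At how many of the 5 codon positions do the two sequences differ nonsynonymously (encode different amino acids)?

2

Codon 1: AUG Met / CGC Arg — nonsynonymous.
Codon 2: GAC Asp / GAC Asp — identical.
Codon 3: GUU Val / UUA Leu — nonsynonymous.
Codon 4: ACA Thr / ACA Thr — identical.
Codon 5: AAC Asn / AAC Asn — identical.
Nonsynonymous differences: 2.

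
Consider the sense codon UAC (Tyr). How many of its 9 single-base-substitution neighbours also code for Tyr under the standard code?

Position 1: none → 0 synonymous.
Position 2: none → 0 synonymous.
Position 3: UAU → 1 synonymous.
Total: 0 + 0 + 1 = 1.

1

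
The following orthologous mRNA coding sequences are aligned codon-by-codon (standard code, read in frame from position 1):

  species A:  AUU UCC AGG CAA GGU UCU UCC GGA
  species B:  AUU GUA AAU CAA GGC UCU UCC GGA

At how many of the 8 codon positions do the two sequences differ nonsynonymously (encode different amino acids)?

2

Codon 1: AUU Ile / AUU Ile — identical.
Codon 2: UCC Ser / GUA Val — nonsynonymous.
Codon 3: AGG Arg / AAU Asn — nonsynonymous.
Codon 4: CAA Gln / CAA Gln — identical.
Codon 5: GGU Gly / GGC Gly — synonymous.
Codon 6: UCU Ser / UCU Ser — identical.
Codon 7: UCC Ser / UCC Ser — identical.
Codon 8: GGA Gly / GGA Gly — identical.
Nonsynonymous differences: 2.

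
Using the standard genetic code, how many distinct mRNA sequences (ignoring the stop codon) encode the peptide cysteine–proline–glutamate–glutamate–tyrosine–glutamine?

Cys: 2 codons.
Pro: 4 codons.
Glu: 2 codons.
Glu: 2 codons.
Tyr: 2 codons.
Gln: 2 codons.
2 × 4 × 2 × 2 × 2 × 2 = 128.

128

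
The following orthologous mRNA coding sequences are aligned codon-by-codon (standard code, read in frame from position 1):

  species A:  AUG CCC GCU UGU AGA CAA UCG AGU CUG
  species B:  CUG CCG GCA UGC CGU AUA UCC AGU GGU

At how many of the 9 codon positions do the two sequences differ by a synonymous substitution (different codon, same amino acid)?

5

Codon 1: AUG Met / CUG Leu — nonsynonymous.
Codon 2: CCC Pro / CCG Pro — synonymous.
Codon 3: GCU Ala / GCA Ala — synonymous.
Codon 4: UGU Cys / UGC Cys — synonymous.
Codon 5: AGA Arg / CGU Arg — synonymous.
Codon 6: CAA Gln / AUA Ile — nonsynonymous.
Codon 7: UCG Ser / UCC Ser — synonymous.
Codon 8: AGU Ser / AGU Ser — identical.
Codon 9: CUG Leu / GGU Gly — nonsynonymous.
Synonymous differences: 5.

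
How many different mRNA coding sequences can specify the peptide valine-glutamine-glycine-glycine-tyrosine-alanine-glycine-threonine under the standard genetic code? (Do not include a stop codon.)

Val: 4 codons.
Gln: 2 codons.
Gly: 4 codons.
Gly: 4 codons.
Tyr: 2 codons.
Ala: 4 codons.
Gly: 4 codons.
Thr: 4 codons.
4 × 2 × 4 × 4 × 2 × 4 × 4 × 4 = 16384.

16384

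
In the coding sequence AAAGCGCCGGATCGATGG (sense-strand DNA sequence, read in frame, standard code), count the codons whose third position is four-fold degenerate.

3

Codon 1 AAA (Lys): third position 2-fold.
Codon 2 GCG (Ala): third position 4-fold.
Codon 3 CCG (Pro): third position 4-fold.
Codon 4 GAT (Asp): third position 2-fold.
Codon 5 CGA (Arg): third position 4-fold.
Codon 6 TGG (Trp): third position 1-fold.
Four-fold degenerate third positions: 3.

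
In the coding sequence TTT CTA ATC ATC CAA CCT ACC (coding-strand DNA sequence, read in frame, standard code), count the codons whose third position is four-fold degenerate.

Codon 1 TTT (Phe): third position 2-fold.
Codon 2 CTA (Leu): third position 4-fold.
Codon 3 ATC (Ile): third position 3-fold.
Codon 4 ATC (Ile): third position 3-fold.
Codon 5 CAA (Gln): third position 2-fold.
Codon 6 CCT (Pro): third position 4-fold.
Codon 7 ACC (Thr): third position 4-fold.
Four-fold degenerate third positions: 3.

3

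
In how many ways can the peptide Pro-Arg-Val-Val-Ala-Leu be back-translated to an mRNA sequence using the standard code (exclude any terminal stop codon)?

Pro: 4 codons.
Arg: 6 codons.
Val: 4 codons.
Val: 4 codons.
Ala: 4 codons.
Leu: 6 codons.
4 × 6 × 4 × 4 × 4 × 6 = 9216.

9216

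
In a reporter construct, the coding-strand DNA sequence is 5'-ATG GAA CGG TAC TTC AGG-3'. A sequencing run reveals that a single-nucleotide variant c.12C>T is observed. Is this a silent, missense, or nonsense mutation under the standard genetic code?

Position 12 falls in codon 4: TAC → Tyr.
After the substitution the codon is TAT → Tyr.
Both encode Tyr, so the change is synonymous.

silent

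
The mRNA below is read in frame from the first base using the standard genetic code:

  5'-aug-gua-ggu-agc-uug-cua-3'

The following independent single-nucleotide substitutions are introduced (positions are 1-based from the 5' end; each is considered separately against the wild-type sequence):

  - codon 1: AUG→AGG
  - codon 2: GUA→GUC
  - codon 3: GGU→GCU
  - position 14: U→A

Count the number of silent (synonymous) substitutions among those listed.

1

Codon 1: AUG (Met) → AGG (Arg) — missense.
Codon 2: GUA (Val) → GUC (Val) — synonymous.
Codon 3: GGU (Gly) → GCU (Ala) — missense.
Codon 5: UUG (Leu) → UAG (Stop) — nonsense.
Synonymous: 1 of 4.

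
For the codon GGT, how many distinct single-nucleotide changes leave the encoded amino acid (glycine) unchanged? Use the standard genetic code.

Position 1: none → 0 synonymous.
Position 2: none → 0 synonymous.
Position 3: GGC, GGA, GGG → 3 synonymous.
Total: 0 + 0 + 3 = 3.

3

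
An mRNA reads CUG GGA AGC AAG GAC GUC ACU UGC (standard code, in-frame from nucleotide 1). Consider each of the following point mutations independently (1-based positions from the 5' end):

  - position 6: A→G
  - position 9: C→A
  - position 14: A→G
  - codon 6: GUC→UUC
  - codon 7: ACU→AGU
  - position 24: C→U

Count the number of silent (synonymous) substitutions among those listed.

Codon 2: GGA (Gly) → GGG (Gly) — synonymous.
Codon 3: AGC (Ser) → AGA (Arg) — missense.
Codon 5: GAC (Asp) → GGC (Gly) — missense.
Codon 6: GUC (Val) → UUC (Phe) — missense.
Codon 7: ACU (Thr) → AGU (Ser) — missense.
Codon 8: UGC (Cys) → UGU (Cys) — synonymous.
Synonymous: 2 of 6.

2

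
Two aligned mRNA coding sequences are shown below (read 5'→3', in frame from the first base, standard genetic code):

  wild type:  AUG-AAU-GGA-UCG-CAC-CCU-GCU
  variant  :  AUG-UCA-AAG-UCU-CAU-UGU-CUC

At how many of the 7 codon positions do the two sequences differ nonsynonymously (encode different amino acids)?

Codon 1: AUG Met / AUG Met — identical.
Codon 2: AAU Asn / UCA Ser — nonsynonymous.
Codon 3: GGA Gly / AAG Lys — nonsynonymous.
Codon 4: UCG Ser / UCU Ser — synonymous.
Codon 5: CAC His / CAU His — synonymous.
Codon 6: CCU Pro / UGU Cys — nonsynonymous.
Codon 7: GCU Ala / CUC Leu — nonsynonymous.
Nonsynonymous differences: 4.

4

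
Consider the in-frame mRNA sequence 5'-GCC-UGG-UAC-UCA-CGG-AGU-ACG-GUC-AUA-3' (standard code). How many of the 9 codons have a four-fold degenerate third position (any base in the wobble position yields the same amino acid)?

5

Codon 1 GCC (Ala): third position 4-fold.
Codon 2 UGG (Trp): third position 1-fold.
Codon 3 UAC (Tyr): third position 2-fold.
Codon 4 UCA (Ser): third position 4-fold.
Codon 5 CGG (Arg): third position 4-fold.
Codon 6 AGU (Ser): third position 2-fold.
Codon 7 ACG (Thr): third position 4-fold.
Codon 8 GUC (Val): third position 4-fold.
Codon 9 AUA (Ile): third position 3-fold.
Four-fold degenerate third positions: 5.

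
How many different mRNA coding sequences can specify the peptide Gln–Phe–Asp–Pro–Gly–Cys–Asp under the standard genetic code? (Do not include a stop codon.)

512

Gln: 2 codons.
Phe: 2 codons.
Asp: 2 codons.
Pro: 4 codons.
Gly: 4 codons.
Cys: 2 codons.
Asp: 2 codons.
2 × 2 × 2 × 4 × 4 × 2 × 2 = 512.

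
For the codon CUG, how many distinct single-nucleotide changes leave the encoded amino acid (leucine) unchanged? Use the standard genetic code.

Position 1: UUG → 1 synonymous.
Position 2: none → 0 synonymous.
Position 3: CUU, CUC, CUA → 3 synonymous.
Total: 1 + 0 + 3 = 4.

4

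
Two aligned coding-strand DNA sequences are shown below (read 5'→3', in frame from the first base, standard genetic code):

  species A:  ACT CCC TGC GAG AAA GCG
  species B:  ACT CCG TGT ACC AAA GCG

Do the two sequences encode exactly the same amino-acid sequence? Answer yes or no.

Codon 1: ACT Thr / ACT Thr — identical.
Codon 2: CCC Pro / CCG Pro — synonymous.
Codon 3: TGC Cys / TGT Cys — synonymous.
Codon 4: GAG Glu / ACC Thr — nonsynonymous.
Codon 5: AAA Lys / AAA Lys — identical.
Codon 6: GCG Ala / GCG Ala — identical.
Nonsynonymous differences: 1 → different protein.

no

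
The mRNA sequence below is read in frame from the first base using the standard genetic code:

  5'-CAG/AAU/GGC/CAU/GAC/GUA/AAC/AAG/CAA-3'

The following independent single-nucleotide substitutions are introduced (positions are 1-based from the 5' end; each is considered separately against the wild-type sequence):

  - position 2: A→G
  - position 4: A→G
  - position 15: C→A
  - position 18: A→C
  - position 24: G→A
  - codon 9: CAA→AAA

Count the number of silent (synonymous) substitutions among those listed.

2

Codon 1: CAG (Gln) → CGG (Arg) — missense.
Codon 2: AAU (Asn) → GAU (Asp) — missense.
Codon 5: GAC (Asp) → GAA (Glu) — missense.
Codon 6: GUA (Val) → GUC (Val) — synonymous.
Codon 8: AAG (Lys) → AAA (Lys) — synonymous.
Codon 9: CAA (Gln) → AAA (Lys) — missense.
Synonymous: 2 of 6.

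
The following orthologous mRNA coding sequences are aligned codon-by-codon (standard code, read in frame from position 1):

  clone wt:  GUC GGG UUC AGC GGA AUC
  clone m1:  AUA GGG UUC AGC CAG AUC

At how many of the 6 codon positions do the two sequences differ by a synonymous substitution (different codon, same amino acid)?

Codon 1: GUC Val / AUA Ile — nonsynonymous.
Codon 2: GGG Gly / GGG Gly — identical.
Codon 3: UUC Phe / UUC Phe — identical.
Codon 4: AGC Ser / AGC Ser — identical.
Codon 5: GGA Gly / CAG Gln — nonsynonymous.
Codon 6: AUC Ile / AUC Ile — identical.
Synonymous differences: 0.

0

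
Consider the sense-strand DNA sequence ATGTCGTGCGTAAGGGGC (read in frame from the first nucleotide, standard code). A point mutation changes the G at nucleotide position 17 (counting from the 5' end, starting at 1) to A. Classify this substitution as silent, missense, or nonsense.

missense

Position 17 falls in codon 6: GGC → Gly.
After the substitution the codon is GAC → Asp.
Gly ≠ Asp, so this is a missense mutation.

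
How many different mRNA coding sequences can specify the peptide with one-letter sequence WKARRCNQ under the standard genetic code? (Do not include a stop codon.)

Trp: 1 codon.
Lys: 2 codons.
Ala: 4 codons.
Arg: 6 codons.
Arg: 6 codons.
Cys: 2 codons.
Asn: 2 codons.
Gln: 2 codons.
1 × 2 × 4 × 6 × 6 × 2 × 2 × 2 = 2304.

2304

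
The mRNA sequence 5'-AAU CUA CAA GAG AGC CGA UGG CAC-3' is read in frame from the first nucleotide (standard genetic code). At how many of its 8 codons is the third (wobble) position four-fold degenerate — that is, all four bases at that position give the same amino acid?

2

Codon 1 AAU (Asn): third position 2-fold.
Codon 2 CUA (Leu): third position 4-fold.
Codon 3 CAA (Gln): third position 2-fold.
Codon 4 GAG (Glu): third position 2-fold.
Codon 5 AGC (Ser): third position 2-fold.
Codon 6 CGA (Arg): third position 4-fold.
Codon 7 UGG (Trp): third position 1-fold.
Codon 8 CAC (His): third position 2-fold.
Four-fold degenerate third positions: 2.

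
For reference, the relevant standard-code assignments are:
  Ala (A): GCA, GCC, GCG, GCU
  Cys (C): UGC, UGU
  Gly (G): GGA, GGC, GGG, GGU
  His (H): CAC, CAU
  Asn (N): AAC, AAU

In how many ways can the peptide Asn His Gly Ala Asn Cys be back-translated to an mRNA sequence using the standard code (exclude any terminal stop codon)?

256

Asn: 2 codons.
His: 2 codons.
Gly: 4 codons.
Ala: 4 codons.
Asn: 2 codons.
Cys: 2 codons.
2 × 2 × 4 × 4 × 2 × 2 = 256.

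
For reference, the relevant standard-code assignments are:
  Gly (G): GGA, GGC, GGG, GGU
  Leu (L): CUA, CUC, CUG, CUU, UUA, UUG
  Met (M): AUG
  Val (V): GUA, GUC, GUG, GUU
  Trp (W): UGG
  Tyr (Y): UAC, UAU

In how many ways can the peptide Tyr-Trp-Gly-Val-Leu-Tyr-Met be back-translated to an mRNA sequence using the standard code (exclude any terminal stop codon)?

Tyr: 2 codons.
Trp: 1 codon.
Gly: 4 codons.
Val: 4 codons.
Leu: 6 codons.
Tyr: 2 codons.
Met: 1 codon.
2 × 1 × 4 × 4 × 6 × 2 × 1 = 384.

384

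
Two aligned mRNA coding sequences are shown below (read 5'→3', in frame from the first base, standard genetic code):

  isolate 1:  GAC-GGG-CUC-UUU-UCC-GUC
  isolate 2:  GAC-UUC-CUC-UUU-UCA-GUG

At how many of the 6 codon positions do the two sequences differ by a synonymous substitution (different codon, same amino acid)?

2

Codon 1: GAC Asp / GAC Asp — identical.
Codon 2: GGG Gly / UUC Phe — nonsynonymous.
Codon 3: CUC Leu / CUC Leu — identical.
Codon 4: UUU Phe / UUU Phe — identical.
Codon 5: UCC Ser / UCA Ser — synonymous.
Codon 6: GUC Val / GUG Val — synonymous.
Synonymous differences: 2.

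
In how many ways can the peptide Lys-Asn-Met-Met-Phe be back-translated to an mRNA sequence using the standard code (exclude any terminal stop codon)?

Lys: 2 codons.
Asn: 2 codons.
Met: 1 codon.
Met: 1 codon.
Phe: 2 codons.
2 × 2 × 1 × 1 × 2 = 8.

8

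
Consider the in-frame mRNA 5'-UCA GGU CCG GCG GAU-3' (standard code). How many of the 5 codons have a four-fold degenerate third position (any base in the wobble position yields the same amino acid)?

Codon 1 UCA (Ser): third position 4-fold.
Codon 2 GGU (Gly): third position 4-fold.
Codon 3 CCG (Pro): third position 4-fold.
Codon 4 GCG (Ala): third position 4-fold.
Codon 5 GAU (Asp): third position 2-fold.
Four-fold degenerate third positions: 4.

4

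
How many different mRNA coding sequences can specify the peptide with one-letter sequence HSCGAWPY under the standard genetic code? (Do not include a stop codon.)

3072

His: 2 codons.
Ser: 6 codons.
Cys: 2 codons.
Gly: 4 codons.
Ala: 4 codons.
Trp: 1 codon.
Pro: 4 codons.
Tyr: 2 codons.
2 × 6 × 2 × 4 × 4 × 1 × 4 × 2 = 3072.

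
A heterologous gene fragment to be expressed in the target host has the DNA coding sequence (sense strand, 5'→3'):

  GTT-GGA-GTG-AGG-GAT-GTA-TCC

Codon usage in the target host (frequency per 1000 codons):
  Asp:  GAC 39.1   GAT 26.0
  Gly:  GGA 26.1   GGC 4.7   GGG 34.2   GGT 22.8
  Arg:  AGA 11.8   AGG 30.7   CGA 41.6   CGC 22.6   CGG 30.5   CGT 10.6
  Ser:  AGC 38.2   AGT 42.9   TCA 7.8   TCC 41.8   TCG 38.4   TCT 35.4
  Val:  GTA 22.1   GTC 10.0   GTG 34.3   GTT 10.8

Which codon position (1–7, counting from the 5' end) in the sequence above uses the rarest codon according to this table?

1

Codon 1 GTT (Val): 10.8 per 1000.
Codon 2 GGA (Gly): 26.1 per 1000.
Codon 3 GTG (Val): 34.3 per 1000.
Codon 4 AGG (Arg): 30.7 per 1000.
Codon 5 GAT (Asp): 26.0 per 1000.
Codon 6 GTA (Val): 22.1 per 1000.
Codon 7 TCC (Ser): 41.8 per 1000.
Lowest frequency is 10.8 at codon 1.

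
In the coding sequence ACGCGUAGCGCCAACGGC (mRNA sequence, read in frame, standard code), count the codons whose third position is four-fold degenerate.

Codon 1 ACG (Thr): third position 4-fold.
Codon 2 CGU (Arg): third position 4-fold.
Codon 3 AGC (Ser): third position 2-fold.
Codon 4 GCC (Ala): third position 4-fold.
Codon 5 AAC (Asn): third position 2-fold.
Codon 6 GGC (Gly): third position 4-fold.
Four-fold degenerate third positions: 4.

4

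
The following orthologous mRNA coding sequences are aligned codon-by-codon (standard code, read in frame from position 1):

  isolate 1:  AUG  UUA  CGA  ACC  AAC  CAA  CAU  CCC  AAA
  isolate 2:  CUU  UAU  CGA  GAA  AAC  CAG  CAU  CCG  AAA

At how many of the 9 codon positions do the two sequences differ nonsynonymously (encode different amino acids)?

3

Codon 1: AUG Met / CUU Leu — nonsynonymous.
Codon 2: UUA Leu / UAU Tyr — nonsynonymous.
Codon 3: CGA Arg / CGA Arg — identical.
Codon 4: ACC Thr / GAA Glu — nonsynonymous.
Codon 5: AAC Asn / AAC Asn — identical.
Codon 6: CAA Gln / CAG Gln — synonymous.
Codon 7: CAU His / CAU His — identical.
Codon 8: CCC Pro / CCG Pro — synonymous.
Codon 9: AAA Lys / AAA Lys — identical.
Nonsynonymous differences: 3.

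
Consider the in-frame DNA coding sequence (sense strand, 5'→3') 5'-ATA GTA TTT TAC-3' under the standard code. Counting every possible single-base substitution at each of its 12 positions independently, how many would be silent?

Codon 1 (ATA, Ile): 2 synonymous substitutions.
Codon 2 (GTA, Val): 3 synonymous substitutions.
Codon 3 (TTT, Phe): 1 synonymous substitution.
Codon 4 (TAC, Tyr): 1 synonymous substitution.
Total: 2 + 3 + 1 + 1 = 7.

7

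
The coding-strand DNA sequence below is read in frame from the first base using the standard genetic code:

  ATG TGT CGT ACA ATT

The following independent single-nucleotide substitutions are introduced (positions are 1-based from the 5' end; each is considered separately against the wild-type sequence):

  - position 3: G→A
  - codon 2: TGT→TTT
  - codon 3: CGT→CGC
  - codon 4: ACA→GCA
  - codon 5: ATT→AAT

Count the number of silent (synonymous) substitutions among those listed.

Codon 1: ATG (Met) → ATA (Ile) — missense.
Codon 2: TGT (Cys) → TTT (Phe) — missense.
Codon 3: CGT (Arg) → CGC (Arg) — synonymous.
Codon 4: ACA (Thr) → GCA (Ala) — missense.
Codon 5: ATT (Ile) → AAT (Asn) — missense.
Synonymous: 1 of 5.

1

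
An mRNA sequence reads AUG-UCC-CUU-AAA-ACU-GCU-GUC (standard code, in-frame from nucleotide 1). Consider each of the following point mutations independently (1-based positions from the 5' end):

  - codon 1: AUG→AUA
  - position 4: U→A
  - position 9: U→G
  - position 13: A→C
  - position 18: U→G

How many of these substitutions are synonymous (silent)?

Codon 1: AUG (Met) → AUA (Ile) — missense.
Codon 2: UCC (Ser) → ACC (Thr) — missense.
Codon 3: CUU (Leu) → CUG (Leu) — synonymous.
Codon 5: ACU (Thr) → CCU (Pro) — missense.
Codon 6: GCU (Ala) → GCG (Ala) — synonymous.
Synonymous: 2 of 5.

2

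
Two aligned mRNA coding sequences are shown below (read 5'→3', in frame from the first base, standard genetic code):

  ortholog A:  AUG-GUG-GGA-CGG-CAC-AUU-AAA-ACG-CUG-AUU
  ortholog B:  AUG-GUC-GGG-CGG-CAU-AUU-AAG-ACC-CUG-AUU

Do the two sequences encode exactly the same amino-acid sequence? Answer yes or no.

Codon 1: AUG Met / AUG Met — identical.
Codon 2: GUG Val / GUC Val — synonymous.
Codon 3: GGA Gly / GGG Gly — synonymous.
Codon 4: CGG Arg / CGG Arg — identical.
Codon 5: CAC His / CAU His — synonymous.
Codon 6: AUU Ile / AUU Ile — identical.
Codon 7: AAA Lys / AAG Lys — synonymous.
Codon 8: ACG Thr / ACC Thr — synonymous.
Codon 9: CUG Leu / CUG Leu — identical.
Codon 10: AUU Ile / AUU Ile — identical.
Nonsynonymous differences: 0 → same protein.

yes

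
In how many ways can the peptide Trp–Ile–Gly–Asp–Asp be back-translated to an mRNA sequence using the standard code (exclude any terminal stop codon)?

Trp: 1 codon.
Ile: 3 codons.
Gly: 4 codons.
Asp: 2 codons.
Asp: 2 codons.
1 × 3 × 4 × 2 × 2 = 48.

48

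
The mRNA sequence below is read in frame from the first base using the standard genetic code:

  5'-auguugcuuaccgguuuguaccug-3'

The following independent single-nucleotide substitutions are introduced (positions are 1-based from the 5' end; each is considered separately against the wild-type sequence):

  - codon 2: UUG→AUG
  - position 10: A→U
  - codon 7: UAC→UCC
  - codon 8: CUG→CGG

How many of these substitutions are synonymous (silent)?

0

Codon 2: UUG (Leu) → AUG (Met) — missense.
Codon 4: ACC (Thr) → UCC (Ser) — missense.
Codon 7: UAC (Tyr) → UCC (Ser) — missense.
Codon 8: CUG (Leu) → CGG (Arg) — missense.
Synonymous: 0 of 4.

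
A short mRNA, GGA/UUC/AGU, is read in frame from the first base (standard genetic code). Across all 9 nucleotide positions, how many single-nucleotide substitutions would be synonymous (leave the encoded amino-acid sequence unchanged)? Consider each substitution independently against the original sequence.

5

Codon 1 (GGA, Gly): 3 synonymous substitutions.
Codon 2 (UUC, Phe): 1 synonymous substitution.
Codon 3 (AGU, Ser): 1 synonymous substitution.
Total: 3 + 1 + 1 = 5.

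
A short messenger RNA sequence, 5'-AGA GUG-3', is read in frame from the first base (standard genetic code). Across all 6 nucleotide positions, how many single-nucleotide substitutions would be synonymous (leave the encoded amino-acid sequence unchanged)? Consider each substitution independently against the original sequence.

5

Codon 1 (AGA, Arg): 2 synonymous substitutions.
Codon 2 (GUG, Val): 3 synonymous substitutions.
Total: 2 + 3 = 5.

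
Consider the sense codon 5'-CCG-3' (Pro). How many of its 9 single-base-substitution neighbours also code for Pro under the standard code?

Position 1: none → 0 synonymous.
Position 2: none → 0 synonymous.
Position 3: CCU, CCC, CCA → 3 synonymous.
Total: 0 + 0 + 3 = 3.

3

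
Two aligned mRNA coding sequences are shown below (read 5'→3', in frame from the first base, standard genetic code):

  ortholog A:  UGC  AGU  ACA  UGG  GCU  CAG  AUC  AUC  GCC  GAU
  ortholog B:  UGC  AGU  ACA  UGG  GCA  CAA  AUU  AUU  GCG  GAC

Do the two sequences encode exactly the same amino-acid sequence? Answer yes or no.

yes

Codon 1: UGC Cys / UGC Cys — identical.
Codon 2: AGU Ser / AGU Ser — identical.
Codon 3: ACA Thr / ACA Thr — identical.
Codon 4: UGG Trp / UGG Trp — identical.
Codon 5: GCU Ala / GCA Ala — synonymous.
Codon 6: CAG Gln / CAA Gln — synonymous.
Codon 7: AUC Ile / AUU Ile — synonymous.
Codon 8: AUC Ile / AUU Ile — synonymous.
Codon 9: GCC Ala / GCG Ala — synonymous.
Codon 10: GAU Asp / GAC Asp — synonymous.
Nonsynonymous differences: 0 → same protein.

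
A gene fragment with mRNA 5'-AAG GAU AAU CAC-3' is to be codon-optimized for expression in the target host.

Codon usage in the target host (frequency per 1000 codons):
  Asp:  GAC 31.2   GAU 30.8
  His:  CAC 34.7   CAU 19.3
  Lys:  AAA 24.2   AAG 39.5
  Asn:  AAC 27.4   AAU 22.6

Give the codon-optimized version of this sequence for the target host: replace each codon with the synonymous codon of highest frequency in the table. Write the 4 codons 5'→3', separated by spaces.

AAG GAC AAC CAC

Codon 1 (Lys): best is AAG at 39.5.
Codon 2 (Asp): best is GAC at 31.2.
Codon 3 (Asn): best is AAC at 27.4.
Codon 4 (His): best is CAC at 34.7.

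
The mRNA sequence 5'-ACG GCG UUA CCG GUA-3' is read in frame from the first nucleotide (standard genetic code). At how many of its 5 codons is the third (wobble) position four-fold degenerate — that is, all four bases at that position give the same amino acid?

Codon 1 ACG (Thr): third position 4-fold.
Codon 2 GCG (Ala): third position 4-fold.
Codon 3 UUA (Leu): third position 2-fold.
Codon 4 CCG (Pro): third position 4-fold.
Codon 5 GUA (Val): third position 4-fold.
Four-fold degenerate third positions: 4.

4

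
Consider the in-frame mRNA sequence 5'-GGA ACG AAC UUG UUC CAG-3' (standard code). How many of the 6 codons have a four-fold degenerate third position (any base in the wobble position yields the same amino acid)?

2

Codon 1 GGA (Gly): third position 4-fold.
Codon 2 ACG (Thr): third position 4-fold.
Codon 3 AAC (Asn): third position 2-fold.
Codon 4 UUG (Leu): third position 2-fold.
Codon 5 UUC (Phe): third position 2-fold.
Codon 6 CAG (Gln): third position 2-fold.
Four-fold degenerate third positions: 2.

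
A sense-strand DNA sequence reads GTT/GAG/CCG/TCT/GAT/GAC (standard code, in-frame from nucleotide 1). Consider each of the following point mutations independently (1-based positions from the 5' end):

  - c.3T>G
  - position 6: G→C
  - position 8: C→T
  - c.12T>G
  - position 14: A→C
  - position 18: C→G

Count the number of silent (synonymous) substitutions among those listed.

Codon 1: GTT (Val) → GTG (Val) — synonymous.
Codon 2: GAG (Glu) → GAC (Asp) — missense.
Codon 3: CCG (Pro) → CTG (Leu) — missense.
Codon 4: TCT (Ser) → TCG (Ser) — synonymous.
Codon 5: GAT (Asp) → GCT (Ala) — missense.
Codon 6: GAC (Asp) → GAG (Glu) — missense.
Synonymous: 2 of 6.

2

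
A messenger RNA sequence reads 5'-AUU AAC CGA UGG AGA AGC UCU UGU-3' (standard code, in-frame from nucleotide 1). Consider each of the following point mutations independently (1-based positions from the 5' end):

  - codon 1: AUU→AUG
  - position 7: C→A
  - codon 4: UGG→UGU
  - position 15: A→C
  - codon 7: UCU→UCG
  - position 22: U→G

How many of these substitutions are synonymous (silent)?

Codon 1: AUU (Ile) → AUG (Met) — missense.
Codon 3: CGA (Arg) → AGA (Arg) — synonymous.
Codon 4: UGG (Trp) → UGU (Cys) — missense.
Codon 5: AGA (Arg) → AGC (Ser) — missense.
Codon 7: UCU (Ser) → UCG (Ser) — synonymous.
Codon 8: UGU (Cys) → GGU (Gly) — missense.
Synonymous: 2 of 6.

2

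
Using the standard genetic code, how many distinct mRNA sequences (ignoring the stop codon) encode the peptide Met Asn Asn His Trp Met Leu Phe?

Met: 1 codon.
Asn: 2 codons.
Asn: 2 codons.
His: 2 codons.
Trp: 1 codon.
Met: 1 codon.
Leu: 6 codons.
Phe: 2 codons.
1 × 2 × 2 × 2 × 1 × 1 × 6 × 2 = 96.

96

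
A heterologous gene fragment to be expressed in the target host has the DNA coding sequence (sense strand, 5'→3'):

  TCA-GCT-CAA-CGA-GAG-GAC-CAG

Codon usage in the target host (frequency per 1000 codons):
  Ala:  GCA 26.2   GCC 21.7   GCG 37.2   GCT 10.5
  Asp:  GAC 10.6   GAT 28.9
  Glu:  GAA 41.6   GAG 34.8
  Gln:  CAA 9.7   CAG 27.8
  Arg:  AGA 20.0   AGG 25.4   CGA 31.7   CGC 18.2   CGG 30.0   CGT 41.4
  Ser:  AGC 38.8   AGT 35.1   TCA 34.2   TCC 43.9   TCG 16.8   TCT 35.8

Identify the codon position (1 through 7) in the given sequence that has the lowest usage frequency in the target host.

3

Codon 1 TCA (Ser): 34.2 per 1000.
Codon 2 GCT (Ala): 10.5 per 1000.
Codon 3 CAA (Gln): 9.7 per 1000.
Codon 4 CGA (Arg): 31.7 per 1000.
Codon 5 GAG (Glu): 34.8 per 1000.
Codon 6 GAC (Asp): 10.6 per 1000.
Codon 7 CAG (Gln): 27.8 per 1000.
Lowest frequency is 9.7 at codon 3.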